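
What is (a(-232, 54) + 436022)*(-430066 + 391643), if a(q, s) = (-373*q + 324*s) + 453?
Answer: -20767900461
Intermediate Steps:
a(q, s) = 453 - 373*q + 324*s
(a(-232, 54) + 436022)*(-430066 + 391643) = ((453 - 373*(-232) + 324*54) + 436022)*(-430066 + 391643) = ((453 + 86536 + 17496) + 436022)*(-38423) = (104485 + 436022)*(-38423) = 540507*(-38423) = -20767900461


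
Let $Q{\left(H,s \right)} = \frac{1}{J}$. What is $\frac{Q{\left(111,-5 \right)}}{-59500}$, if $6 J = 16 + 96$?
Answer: $- \frac{3}{3332000} \approx -9.0036 \cdot 10^{-7}$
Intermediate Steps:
$J = \frac{56}{3}$ ($J = \frac{16 + 96}{6} = \frac{1}{6} \cdot 112 = \frac{56}{3} \approx 18.667$)
$Q{\left(H,s \right)} = \frac{3}{56}$ ($Q{\left(H,s \right)} = \frac{1}{\frac{56}{3}} = \frac{3}{56}$)
$\frac{Q{\left(111,-5 \right)}}{-59500} = \frac{3}{56 \left(-59500\right)} = \frac{3}{56} \left(- \frac{1}{59500}\right) = - \frac{3}{3332000}$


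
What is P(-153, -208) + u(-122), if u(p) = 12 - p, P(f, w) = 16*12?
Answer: 326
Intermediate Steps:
P(f, w) = 192
P(-153, -208) + u(-122) = 192 + (12 - 1*(-122)) = 192 + (12 + 122) = 192 + 134 = 326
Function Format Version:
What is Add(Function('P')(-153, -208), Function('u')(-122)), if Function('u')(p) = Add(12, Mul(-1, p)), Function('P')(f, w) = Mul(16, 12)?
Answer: 326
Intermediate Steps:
Function('P')(f, w) = 192
Add(Function('P')(-153, -208), Function('u')(-122)) = Add(192, Add(12, Mul(-1, -122))) = Add(192, Add(12, 122)) = Add(192, 134) = 326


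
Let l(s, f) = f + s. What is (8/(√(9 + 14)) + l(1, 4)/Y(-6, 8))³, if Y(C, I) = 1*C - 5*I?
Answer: -88445/97336 + 11926*√23/12167 ≈ 3.7922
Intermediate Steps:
Y(C, I) = C - 5*I
(8/(√(9 + 14)) + l(1, 4)/Y(-6, 8))³ = (8/(√(9 + 14)) + (4 + 1)/(-6 - 5*8))³ = (8/(√23) + 5/(-6 - 40))³ = (8*(√23/23) + 5/(-46))³ = (8*√23/23 + 5*(-1/46))³ = (8*√23/23 - 5/46)³ = (-5/46 + 8*√23/23)³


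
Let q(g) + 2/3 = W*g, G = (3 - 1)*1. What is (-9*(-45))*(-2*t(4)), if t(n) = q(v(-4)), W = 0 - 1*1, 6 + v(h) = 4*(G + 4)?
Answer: 15120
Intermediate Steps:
G = 2 (G = 2*1 = 2)
v(h) = 18 (v(h) = -6 + 4*(2 + 4) = -6 + 4*6 = -6 + 24 = 18)
W = -1 (W = 0 - 1 = -1)
q(g) = -⅔ - g
t(n) = -56/3 (t(n) = -⅔ - 1*18 = -⅔ - 18 = -56/3)
(-9*(-45))*(-2*t(4)) = (-9*(-45))*(-2*(-56/3)) = 405*(112/3) = 15120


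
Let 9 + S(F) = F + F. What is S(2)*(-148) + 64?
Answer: 804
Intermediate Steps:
S(F) = -9 + 2*F (S(F) = -9 + (F + F) = -9 + 2*F)
S(2)*(-148) + 64 = (-9 + 2*2)*(-148) + 64 = (-9 + 4)*(-148) + 64 = -5*(-148) + 64 = 740 + 64 = 804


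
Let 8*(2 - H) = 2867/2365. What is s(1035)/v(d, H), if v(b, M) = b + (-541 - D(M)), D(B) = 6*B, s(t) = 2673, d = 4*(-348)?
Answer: -25286580/18391099 ≈ -1.3749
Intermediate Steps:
d = -1392
H = 34973/18920 (H = 2 - 2867/(8*2365) = 2 - ⅛*2867/2365 = 2 - 2867/18920 = 34973/18920 ≈ 1.8485)
v(b, M) = -541 + b - 6*M (v(b, M) = b + (-541 - 6*M) = -541 + b - 6*M)
s(1035)/v(d, H) = 2673/(-541 - 1392 - 6*34973/18920) = 2673/(-541 - 1392 - 104919/9460) = 2673/(-18391099/9460) = 2673*(-9460/18391099) = -25286580/18391099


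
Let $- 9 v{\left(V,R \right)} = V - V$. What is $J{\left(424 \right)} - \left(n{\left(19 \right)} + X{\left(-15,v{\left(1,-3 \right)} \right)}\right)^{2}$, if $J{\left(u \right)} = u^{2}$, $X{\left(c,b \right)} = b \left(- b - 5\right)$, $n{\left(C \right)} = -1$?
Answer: $179775$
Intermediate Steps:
$v{\left(V,R \right)} = 0$ ($v{\left(V,R \right)} = - \frac{V - V}{9} = \left(- \frac{1}{9}\right) 0 = 0$)
$X{\left(c,b \right)} = b \left(-5 - b\right)$
$J{\left(424 \right)} - \left(n{\left(19 \right)} + X{\left(-15,v{\left(1,-3 \right)} \right)}\right)^{2} = 424^{2} - \left(-1 - 0 \left(5 + 0\right)\right)^{2} = 179776 - \left(-1 - 0 \cdot 5\right)^{2} = 179776 - \left(-1 + 0\right)^{2} = 179776 - \left(-1\right)^{2} = 179776 - 1 = 179775$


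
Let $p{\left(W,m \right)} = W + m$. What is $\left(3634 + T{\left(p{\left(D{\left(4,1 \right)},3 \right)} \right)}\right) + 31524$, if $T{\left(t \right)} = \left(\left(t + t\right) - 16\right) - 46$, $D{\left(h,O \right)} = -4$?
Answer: $35094$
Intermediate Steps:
$T{\left(t \right)} = -62 + 2 t$ ($T{\left(t \right)} = \left(2 t - 16\right) - 46 = \left(-16 + 2 t\right) - 46 = -62 + 2 t$)
$\left(3634 + T{\left(p{\left(D{\left(4,1 \right)},3 \right)} \right)}\right) + 31524 = \left(3634 - \left(62 - 2 \left(-4 + 3\right)\right)\right) + 31524 = \left(3634 + \left(-62 + 2 \left(-1\right)\right)\right) + 31524 = \left(3634 - 64\right) + 31524 = 3570 + 31524 = 35094$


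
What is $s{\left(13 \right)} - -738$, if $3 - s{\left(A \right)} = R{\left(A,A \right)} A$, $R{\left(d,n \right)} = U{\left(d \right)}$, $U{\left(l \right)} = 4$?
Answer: $689$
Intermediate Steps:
$R{\left(d,n \right)} = 4$
$s{\left(A \right)} = 3 - 4 A$
$s{\left(13 \right)} - -738 = \left(3 - 52\right) - -738 = \left(3 - 52\right) + 738 = -49 + 738 = 689$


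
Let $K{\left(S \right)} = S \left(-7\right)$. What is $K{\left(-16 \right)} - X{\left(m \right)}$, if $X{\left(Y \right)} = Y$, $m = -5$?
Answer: $117$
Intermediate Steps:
$K{\left(S \right)} = - 7 S$
$K{\left(-16 \right)} - X{\left(m \right)} = \left(-7\right) \left(-16\right) - -5 = 112 + 5 = 117$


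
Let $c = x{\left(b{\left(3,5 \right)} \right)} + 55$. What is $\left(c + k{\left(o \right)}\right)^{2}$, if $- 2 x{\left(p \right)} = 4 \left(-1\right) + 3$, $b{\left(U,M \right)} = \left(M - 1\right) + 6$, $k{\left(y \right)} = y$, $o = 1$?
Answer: $\frac{12769}{4} \approx 3192.3$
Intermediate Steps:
$b{\left(U,M \right)} = 5 + M$ ($b{\left(U,M \right)} = \left(-1 + M\right) + 6 = 5 + M$)
$x{\left(p \right)} = \frac{1}{2}$ ($x{\left(p \right)} = - \frac{4 \left(-1\right) + 3}{2} = - \frac{-4 + 3}{2} = \left(- \frac{1}{2}\right) \left(-1\right) = \frac{1}{2}$)
$c = \frac{111}{2}$ ($c = \frac{1}{2} + 55 = \frac{111}{2} \approx 55.5$)
$\left(c + k{\left(o \right)}\right)^{2} = \left(\frac{111}{2} + 1\right)^{2} = \left(\frac{113}{2}\right)^{2} = \frac{12769}{4}$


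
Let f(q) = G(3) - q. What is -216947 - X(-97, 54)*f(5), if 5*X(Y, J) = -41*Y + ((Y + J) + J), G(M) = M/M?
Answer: -1068783/5 ≈ -2.1376e+5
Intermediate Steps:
G(M) = 1
f(q) = 1 - q
X(Y, J) = -8*Y + 2*J/5 (X(Y, J) = (-41*Y + ((Y + J) + J))/5 = (-41*Y + ((J + Y) + J))/5 = (-41*Y + (Y + 2*J))/5 = (-40*Y + 2*J)/5 = -8*Y + 2*J/5)
-216947 - X(-97, 54)*f(5) = -216947 - (-8*(-97) + (2/5)*54)*(1 - 1*5) = -216947 - (776 + 108/5)*(1 - 5) = -216947 - 3988*(-4)/5 = -216947 - 1*(-15952/5) = -216947 + 15952/5 = -1068783/5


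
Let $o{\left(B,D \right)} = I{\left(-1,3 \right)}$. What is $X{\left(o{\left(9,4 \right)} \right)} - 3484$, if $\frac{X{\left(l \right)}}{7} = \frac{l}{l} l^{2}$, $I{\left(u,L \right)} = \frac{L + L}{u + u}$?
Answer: $-3421$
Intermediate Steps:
$I{\left(u,L \right)} = \frac{L}{u}$ ($I{\left(u,L \right)} = \frac{2 L}{2 u} = 2 L \frac{1}{2 u} = \frac{L}{u}$)
$o{\left(B,D \right)} = -3$ ($o{\left(B,D \right)} = \frac{3}{-1} = 3 \left(-1\right) = -3$)
$X{\left(l \right)} = 7 l^{2}$ ($X{\left(l \right)} = 7 \frac{l}{l} l^{2} = 7 \cdot 1 l^{2} = 7 l^{2}$)
$X{\left(o{\left(9,4 \right)} \right)} - 3484 = 7 \left(-3\right)^{2} - 3484 = 7 \cdot 9 - 3484 = 63 - 3484 = -3421$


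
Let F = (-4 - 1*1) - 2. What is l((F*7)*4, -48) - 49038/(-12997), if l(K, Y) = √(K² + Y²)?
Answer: 49038/12997 + 4*√2545 ≈ 205.56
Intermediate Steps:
F = -7 (F = (-4 - 1) - 2 = -5 - 2 = -7)
l((F*7)*4, -48) - 49038/(-12997) = √((-7*7*4)² + (-48)²) - 49038/(-12997) = √((-49*4)² + 2304) - 49038*(-1)/12997 = √((-196)² + 2304) - 1*(-49038/12997) = √(38416 + 2304) + 49038/12997 = √40720 + 49038/12997 = 4*√2545 + 49038/12997 = 49038/12997 + 4*√2545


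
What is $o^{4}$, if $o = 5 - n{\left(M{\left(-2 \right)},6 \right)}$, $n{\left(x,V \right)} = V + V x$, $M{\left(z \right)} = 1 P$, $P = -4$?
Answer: $279841$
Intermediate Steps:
$M{\left(z \right)} = -4$ ($M{\left(z \right)} = 1 \left(-4\right) = -4$)
$o = 23$ ($o = 5 - 6 \left(1 - 4\right) = 5 - 6 \left(-3\right) = 5 - -18 = 5 + 18 = 23$)
$o^{4} = 23^{4} = 279841$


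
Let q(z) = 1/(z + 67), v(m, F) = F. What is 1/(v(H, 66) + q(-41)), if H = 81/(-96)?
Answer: 26/1717 ≈ 0.015143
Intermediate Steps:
H = -27/32 (H = 81*(-1/96) = -27/32 ≈ -0.84375)
q(z) = 1/(67 + z)
1/(v(H, 66) + q(-41)) = 1/(66 + 1/(67 - 41)) = 1/(66 + 1/26) = 1/(1717/26) = 26/1717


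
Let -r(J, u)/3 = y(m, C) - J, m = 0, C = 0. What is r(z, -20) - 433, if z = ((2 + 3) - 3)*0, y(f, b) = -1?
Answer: -430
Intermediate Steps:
z = 0 (z = (5 - 3)*0 = 2*0 = 0)
r(J, u) = 3 + 3*J (r(J, u) = -3*(-1 - J) = 3 + 3*J)
r(z, -20) - 433 = (3 + 3*0) - 433 = (3 + 0) - 433 = 3 - 433 = -430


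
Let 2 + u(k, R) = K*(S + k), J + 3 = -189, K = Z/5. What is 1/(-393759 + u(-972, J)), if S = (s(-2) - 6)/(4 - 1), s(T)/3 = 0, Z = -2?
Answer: -5/1966857 ≈ -2.5421e-6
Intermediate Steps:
K = -⅖ (K = -2/5 = -2*⅕ = -⅖ ≈ -0.40000)
s(T) = 0 (s(T) = 3*0 = 0)
J = -192 (J = -3 - 189 = -192)
S = -2 (S = (0 - 6)/(4 - 1) = -6/3 = -6*⅓ = -2)
u(k, R) = -6/5 - 2*k/5 (u(k, R) = -2 - 2*(-2 + k)/5 = -2 + (⅘ - 2*k/5) = -6/5 - 2*k/5)
1/(-393759 + u(-972, J)) = 1/(-393759 + (-6/5 - ⅖*(-972))) = 1/(-393759 + (-6/5 + 1944/5)) = 1/(-393759 + 1938/5) = 1/(-1966857/5) = -5/1966857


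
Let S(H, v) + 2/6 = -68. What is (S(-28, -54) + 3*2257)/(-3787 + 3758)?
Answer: -20108/87 ≈ -231.13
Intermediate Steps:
S(H, v) = -205/3 (S(H, v) = -⅓ - 68 = -205/3)
(S(-28, -54) + 3*2257)/(-3787 + 3758) = (-205/3 + 3*2257)/(-3787 + 3758) = (-205/3 + 6771)/(-29) = (20108/3)*(-1/29) = -20108/87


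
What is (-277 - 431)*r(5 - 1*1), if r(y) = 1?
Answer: -708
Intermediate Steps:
(-277 - 431)*r(5 - 1*1) = (-277 - 431)*1 = -708*1 = -708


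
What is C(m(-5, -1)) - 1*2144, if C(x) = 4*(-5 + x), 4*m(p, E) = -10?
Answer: -2174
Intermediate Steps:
m(p, E) = -5/2 (m(p, E) = (¼)*(-10) = -5/2)
C(x) = -20 + 4*x
C(m(-5, -1)) - 1*2144 = (-20 + 4*(-5/2)) - 1*2144 = (-20 - 10) - 2144 = -30 - 2144 = -2174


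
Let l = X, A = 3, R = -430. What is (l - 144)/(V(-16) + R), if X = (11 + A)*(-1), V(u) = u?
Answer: 79/223 ≈ 0.35426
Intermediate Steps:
X = -14 (X = (11 + 3)*(-1) = 14*(-1) = -14)
l = -14
(l - 144)/(V(-16) + R) = (-14 - 144)/(-16 - 430) = -158/(-446) = -158*(-1/446) = 79/223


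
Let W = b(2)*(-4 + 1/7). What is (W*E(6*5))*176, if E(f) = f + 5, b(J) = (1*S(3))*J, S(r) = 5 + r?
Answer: -380160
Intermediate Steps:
b(J) = 8*J (b(J) = (1*(5 + 3))*J = (1*8)*J = 8*J)
E(f) = 5 + f
W = -432/7 (W = (8*2)*(-4 + 1/7) = 16*(-4 + 1*(⅐)) = 16*(-4 + ⅐) = 16*(-27/7) = -432/7 ≈ -61.714)
(W*E(6*5))*176 = -432*(5 + 6*5)/7*176 = -432*(5 + 30)/7*176 = -432/7*35*176 = -2160*176 = -380160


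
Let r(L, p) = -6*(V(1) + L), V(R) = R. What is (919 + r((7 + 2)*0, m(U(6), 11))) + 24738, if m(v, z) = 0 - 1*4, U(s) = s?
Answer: 25651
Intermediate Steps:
m(v, z) = -4 (m(v, z) = 0 - 4 = -4)
r(L, p) = -6 - 6*L (r(L, p) = -6*(1 + L) = -6 - 6*L)
(919 + r((7 + 2)*0, m(U(6), 11))) + 24738 = (919 + (-6 - 6*(7 + 2)*0)) + 24738 = (919 + (-6 - 54*0)) + 24738 = (919 + (-6 - 6*0)) + 24738 = (919 + (-6 + 0)) + 24738 = (919 - 6) + 24738 = 913 + 24738 = 25651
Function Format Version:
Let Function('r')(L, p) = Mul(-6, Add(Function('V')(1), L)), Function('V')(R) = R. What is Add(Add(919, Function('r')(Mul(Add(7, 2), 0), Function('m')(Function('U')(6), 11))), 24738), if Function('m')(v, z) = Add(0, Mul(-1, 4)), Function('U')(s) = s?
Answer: 25651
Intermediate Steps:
Function('m')(v, z) = -4 (Function('m')(v, z) = Add(0, -4) = -4)
Function('r')(L, p) = Add(-6, Mul(-6, L)) (Function('r')(L, p) = Mul(-6, Add(1, L)) = Add(-6, Mul(-6, L)))
Add(Add(919, Function('r')(Mul(Add(7, 2), 0), Function('m')(Function('U')(6), 11))), 24738) = Add(Add(919, Add(-6, Mul(-6, Mul(Add(7, 2), 0)))), 24738) = Add(Add(919, Add(-6, Mul(-6, Mul(9, 0)))), 24738) = Add(Add(919, Add(-6, Mul(-6, 0))), 24738) = Add(Add(919, Add(-6, 0)), 24738) = Add(Add(919, -6), 24738) = Add(913, 24738) = 25651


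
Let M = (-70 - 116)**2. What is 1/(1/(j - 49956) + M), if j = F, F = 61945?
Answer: 11989/414771445 ≈ 2.8905e-5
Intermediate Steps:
j = 61945
M = 34596 (M = (-186)**2 = 34596)
1/(1/(j - 49956) + M) = 1/(1/(61945 - 49956) + 34596) = 1/(1/11989 + 34596) = 1/(414771445/11989) = 11989/414771445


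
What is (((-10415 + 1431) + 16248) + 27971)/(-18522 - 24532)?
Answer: -35235/43054 ≈ -0.81839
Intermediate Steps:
(((-10415 + 1431) + 16248) + 27971)/(-18522 - 24532) = ((-8984 + 16248) + 27971)/(-43054) = (7264 + 27971)*(-1/43054) = 35235*(-1/43054) = -35235/43054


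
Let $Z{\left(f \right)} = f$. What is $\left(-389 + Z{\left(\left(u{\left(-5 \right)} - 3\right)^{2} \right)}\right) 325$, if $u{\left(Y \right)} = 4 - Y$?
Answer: $-114725$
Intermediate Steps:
$\left(-389 + Z{\left(\left(u{\left(-5 \right)} - 3\right)^{2} \right)}\right) 325 = \left(-389 + \left(\left(4 - -5\right) - 3\right)^{2}\right) 325 = \left(-389 + \left(\left(4 + 5\right) - 3\right)^{2}\right) 325 = \left(-389 + \left(9 - 3\right)^{2}\right) 325 = \left(-389 + 6^{2}\right) 325 = \left(-389 + 36\right) 325 = \left(-353\right) 325 = -114725$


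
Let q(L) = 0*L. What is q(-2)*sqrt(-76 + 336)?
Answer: 0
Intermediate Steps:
q(L) = 0
q(-2)*sqrt(-76 + 336) = 0*sqrt(-76 + 336) = 0*sqrt(260) = 0*(2*sqrt(65)) = 0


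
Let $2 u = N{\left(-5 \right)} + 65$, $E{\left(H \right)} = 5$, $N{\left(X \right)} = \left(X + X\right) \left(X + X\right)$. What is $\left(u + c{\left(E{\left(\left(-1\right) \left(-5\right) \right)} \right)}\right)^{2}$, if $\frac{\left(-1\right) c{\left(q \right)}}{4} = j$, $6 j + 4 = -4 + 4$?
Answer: $\frac{261121}{36} \approx 7253.4$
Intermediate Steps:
$N{\left(X \right)} = 4 X^{2}$ ($N{\left(X \right)} = 2 X 2 X = 4 X^{2}$)
$u = \frac{165}{2}$ ($u = \frac{4 \left(-5\right)^{2} + 65}{2} = \frac{4 \cdot 25 + 65}{2} = \frac{100 + 65}{2} = \frac{1}{2} \cdot 165 = \frac{165}{2} \approx 82.5$)
$j = - \frac{2}{3}$ ($j = - \frac{2}{3} + \frac{-4 + 4}{6} = - \frac{2}{3} + \frac{1}{6} \cdot 0 = - \frac{2}{3} + 0 = - \frac{2}{3} \approx -0.66667$)
$c{\left(q \right)} = \frac{8}{3}$ ($c{\left(q \right)} = \left(-4\right) \left(- \frac{2}{3}\right) = \frac{8}{3}$)
$\left(u + c{\left(E{\left(\left(-1\right) \left(-5\right) \right)} \right)}\right)^{2} = \left(\frac{165}{2} + \frac{8}{3}\right)^{2} = \left(\frac{511}{6}\right)^{2} = \frac{261121}{36}$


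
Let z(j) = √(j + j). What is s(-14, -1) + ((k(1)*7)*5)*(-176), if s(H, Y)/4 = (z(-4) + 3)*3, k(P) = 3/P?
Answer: -18444 + 24*I*√2 ≈ -18444.0 + 33.941*I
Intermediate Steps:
z(j) = √2*√j (z(j) = √(2*j) = √2*√j)
s(H, Y) = 36 + 24*I*√2 (s(H, Y) = 4*((√2*√(-4) + 3)*3) = 4*((√2*(2*I) + 3)*3) = 4*((2*I*√2 + 3)*3) = 4*((3 + 2*I*√2)*3) = 4*(9 + 6*I*√2) = 36 + 24*I*√2)
s(-14, -1) + ((k(1)*7)*5)*(-176) = (36 + 24*I*√2) + (((3/1)*7)*5)*(-176) = (36 + 24*I*√2) + (((3*1)*7)*5)*(-176) = (36 + 24*I*√2) + ((3*7)*5)*(-176) = (36 + 24*I*√2) + (21*5)*(-176) = (36 + 24*I*√2) + 105*(-176) = (36 + 24*I*√2) - 18480 = -18444 + 24*I*√2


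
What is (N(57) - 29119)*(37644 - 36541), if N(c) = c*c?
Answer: -28534610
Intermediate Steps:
N(c) = c²
(N(57) - 29119)*(37644 - 36541) = (57² - 29119)*(37644 - 36541) = (3249 - 29119)*1103 = -25870*1103 = -28534610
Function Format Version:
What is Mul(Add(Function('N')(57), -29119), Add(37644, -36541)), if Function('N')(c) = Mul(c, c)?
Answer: -28534610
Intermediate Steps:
Function('N')(c) = Pow(c, 2)
Mul(Add(Function('N')(57), -29119), Add(37644, -36541)) = Mul(Add(Pow(57, 2), -29119), Add(37644, -36541)) = Mul(Add(3249, -29119), 1103) = Mul(-25870, 1103) = -28534610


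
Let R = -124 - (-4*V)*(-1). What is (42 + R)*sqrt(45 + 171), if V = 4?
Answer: -588*sqrt(6) ≈ -1440.3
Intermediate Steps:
R = -140 (R = -124 - (-4*4)*(-1) = -124 - (-16)*(-1) = -124 - 1*16 = -124 - 16 = -140)
(42 + R)*sqrt(45 + 171) = (42 - 140)*sqrt(45 + 171) = -588*sqrt(6)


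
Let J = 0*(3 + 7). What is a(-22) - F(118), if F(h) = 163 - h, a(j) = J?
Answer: -45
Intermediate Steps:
J = 0 (J = 0*10 = 0)
a(j) = 0
a(-22) - F(118) = 0 - (163 - 1*118) = 0 - (163 - 118) = 0 - 1*45 = 0 - 45 = -45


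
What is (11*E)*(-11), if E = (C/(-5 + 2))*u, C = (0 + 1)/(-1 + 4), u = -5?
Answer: -605/9 ≈ -67.222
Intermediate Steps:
C = 1/3 ≈ 0.33333
E = 5/9 (E = (1/(3*(-5 + 2)))*(-5) = ((1/3)/(-3))*(-5) = ((1/3)*(-1/3))*(-5) = -1/9*(-5) = 5/9 ≈ 0.55556)
(11*E)*(-11) = (11*(5/9))*(-11) = (55/9)*(-11) = -605/9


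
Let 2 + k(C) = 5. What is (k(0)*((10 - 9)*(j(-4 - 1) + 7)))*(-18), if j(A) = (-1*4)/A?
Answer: -2106/5 ≈ -421.20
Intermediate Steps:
j(A) = -4/A
k(C) = 3 (k(C) = -2 + 5 = 3)
(k(0)*((10 - 9)*(j(-4 - 1) + 7)))*(-18) = (3*((10 - 9)*(-4/(-4 - 1) + 7)))*(-18) = (3*(1*(-4/(-5) + 7)))*(-18) = (3*(1*(-4*(-⅕) + 7)))*(-18) = (3*(1*(⅘ + 7)))*(-18) = (3*(1*(39/5)))*(-18) = (3*(39/5))*(-18) = (117/5)*(-18) = -2106/5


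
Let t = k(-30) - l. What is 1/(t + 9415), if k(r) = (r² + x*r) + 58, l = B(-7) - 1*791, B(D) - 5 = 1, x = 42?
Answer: 1/9898 ≈ 0.00010103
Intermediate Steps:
B(D) = 6 (B(D) = 5 + 1 = 6)
l = -785 (l = 6 - 1*791 = 6 - 791 = -785)
k(r) = 58 + r² + 42*r (k(r) = (r² + 42*r) + 58 = 58 + r² + 42*r)
t = 483 (t = (58 + (-30)² + 42*(-30)) - 1*(-785) = (58 + 900 - 1260) + 785 = -302 + 785 = 483)
1/(t + 9415) = 1/(483 + 9415) = 1/9898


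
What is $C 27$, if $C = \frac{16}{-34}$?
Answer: $- \frac{216}{17} \approx -12.706$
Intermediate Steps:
$C = - \frac{8}{17}$ ($C = 16 \left(- \frac{1}{34}\right) = - \frac{8}{17} \approx -0.47059$)
$C 27 = \left(- \frac{8}{17}\right) 27 = - \frac{216}{17}$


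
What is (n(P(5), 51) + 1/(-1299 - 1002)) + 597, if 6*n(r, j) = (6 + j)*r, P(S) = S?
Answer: 2965987/4602 ≈ 644.50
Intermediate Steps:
n(r, j) = r*(6 + j)/6 (n(r, j) = ((6 + j)*r)/6 = (r*(6 + j))/6 = r*(6 + j)/6)
(n(P(5), 51) + 1/(-1299 - 1002)) + 597 = ((⅙)*5*(6 + 51) + 1/(-1299 - 1002)) + 597 = ((⅙)*5*57 + 1/(-2301)) + 597 = (95/2 - 1/2301) + 597 = 218593/4602 + 597 = 2965987/4602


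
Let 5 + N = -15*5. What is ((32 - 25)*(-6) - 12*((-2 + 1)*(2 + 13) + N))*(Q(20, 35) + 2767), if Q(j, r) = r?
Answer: 3076596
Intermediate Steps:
N = -80 (N = -5 - 15*5 = -5 - 75 = -80)
((32 - 25)*(-6) - 12*((-2 + 1)*(2 + 13) + N))*(Q(20, 35) + 2767) = ((32 - 25)*(-6) - 12*((-2 + 1)*(2 + 13) - 80))*(35 + 2767) = (7*(-6) - 12*(-1*15 - 80))*2802 = (-42 - 12*(-15 - 80))*2802 = (-42 - 12*(-95))*2802 = (-42 + 1140)*2802 = 1098*2802 = 3076596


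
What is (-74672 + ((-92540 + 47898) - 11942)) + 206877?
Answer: 75621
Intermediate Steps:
(-74672 + ((-92540 + 47898) - 11942)) + 206877 = (-74672 + (-44642 - 11942)) + 206877 = (-74672 - 56584) + 206877 = -131256 + 206877 = 75621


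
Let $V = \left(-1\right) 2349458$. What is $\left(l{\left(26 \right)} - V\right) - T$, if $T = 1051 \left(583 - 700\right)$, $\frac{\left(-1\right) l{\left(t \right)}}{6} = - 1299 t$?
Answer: $2675069$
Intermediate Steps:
$l{\left(t \right)} = 7794 t$ ($l{\left(t \right)} = - 6 \left(- 1299 t\right) = 7794 t$)
$V = -2349458$
$T = -122967$ ($T = 1051 \left(-117\right) = -122967$)
$\left(l{\left(26 \right)} - V\right) - T = \left(7794 \cdot 26 - -2349458\right) - -122967 = \left(202644 + 2349458\right) + 122967 = 2552102 + 122967 = 2675069$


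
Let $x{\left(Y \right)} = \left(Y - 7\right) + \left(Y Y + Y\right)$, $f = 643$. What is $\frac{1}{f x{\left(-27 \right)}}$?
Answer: $\frac{1}{429524} \approx 2.3282 \cdot 10^{-6}$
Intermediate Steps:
$x{\left(Y \right)} = -7 + Y^{2} + 2 Y$ ($x{\left(Y \right)} = \left(-7 + Y\right) + \left(Y^{2} + Y\right) = \left(-7 + Y\right) + \left(Y + Y^{2}\right) = -7 + Y^{2} + 2 Y$)
$\frac{1}{f x{\left(-27 \right)}} = \frac{1}{643 \left(-7 + \left(-27\right)^{2} + 2 \left(-27\right)\right)} = \frac{1}{643 \left(-7 + 729 - 54\right)} = \frac{1}{643 \cdot 668} = \frac{1}{643} \cdot \frac{1}{668} = \frac{1}{429524}$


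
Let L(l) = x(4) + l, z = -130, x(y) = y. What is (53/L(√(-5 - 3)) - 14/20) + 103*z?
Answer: (-133907*√2 + 267549*I)/(10*(√2 - 2*I)) ≈ -13382.0 - 6.2461*I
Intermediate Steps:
L(l) = 4 + l
(53/L(√(-5 - 3)) - 14/20) + 103*z = (53/(4 + √(-5 - 3)) - 14/20) + 103*(-130) = (53/(4 + √(-8)) - 14*1/20) - 13390 = (53/(4 + 2*I*√2) - 7/10) - 13390 = (-7/10 + 53/(4 + 2*I*√2)) - 13390 = -133907/10 + 53/(4 + 2*I*√2)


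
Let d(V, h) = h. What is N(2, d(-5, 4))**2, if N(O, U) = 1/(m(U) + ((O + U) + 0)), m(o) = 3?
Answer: 1/81 ≈ 0.012346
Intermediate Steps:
N(O, U) = 1/(3 + O + U) (N(O, U) = 1/(3 + ((O + U) + 0)) = 1/(3 + (O + U)) = 1/(3 + O + U))
N(2, d(-5, 4))**2 = (1/(3 + 2 + 4))**2 = (1/9)**2 = 1/81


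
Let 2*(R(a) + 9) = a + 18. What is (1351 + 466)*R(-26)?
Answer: -23621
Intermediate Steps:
R(a) = a/2 (R(a) = -9 + (a + 18)/2 = -9 + (18 + a)/2 = -9 + (9 + a/2) = a/2)
(1351 + 466)*R(-26) = (1351 + 466)*((½)*(-26)) = 1817*(-13) = -23621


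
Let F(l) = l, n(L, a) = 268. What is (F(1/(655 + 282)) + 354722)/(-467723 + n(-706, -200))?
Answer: -66474903/87601067 ≈ -0.75884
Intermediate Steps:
(F(1/(655 + 282)) + 354722)/(-467723 + n(-706, -200)) = (1/(655 + 282) + 354722)/(-467723 + 268) = (1/937 + 354722)/(-467455) = (1/937 + 354722)*(-1/467455) = (332374515/937)*(-1/467455) = -66474903/87601067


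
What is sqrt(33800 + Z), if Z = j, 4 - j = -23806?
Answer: sqrt(57610) ≈ 240.02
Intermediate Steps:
j = 23810 (j = 4 - 1*(-23806) = 4 + 23806 = 23810)
Z = 23810
sqrt(33800 + Z) = sqrt(33800 + 23810) = sqrt(57610)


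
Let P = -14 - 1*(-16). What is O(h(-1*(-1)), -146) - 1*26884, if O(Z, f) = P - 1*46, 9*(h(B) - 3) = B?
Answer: -26928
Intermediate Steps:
P = 2 (P = -14 + 16 = 2)
h(B) = 3 + B/9
O(Z, f) = -44 (O(Z, f) = 2 - 1*46 = 2 - 46 = -44)
O(h(-1*(-1)), -146) - 1*26884 = -44 - 1*26884 = -44 - 26884 = -26928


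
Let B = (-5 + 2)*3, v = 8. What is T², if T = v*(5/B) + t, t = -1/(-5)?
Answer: 36481/2025 ≈ 18.015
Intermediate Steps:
B = -9 (B = -3*3 = -9)
t = ⅕ (t = -1*(-⅕) = ⅕ ≈ 0.20000)
T = -191/45 (T = 8*(5/(-9)) + ⅕ = 8*(5*(-⅑)) + ⅕ = 8*(-5/9) + ⅕ = -40/9 + ⅕ = -191/45 ≈ -4.2444)
T² = (-191/45)² = 36481/2025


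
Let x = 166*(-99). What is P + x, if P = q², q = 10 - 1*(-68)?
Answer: -10350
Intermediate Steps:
q = 78 (q = 10 + 68 = 78)
x = -16434
P = 6084 (P = 78² = 6084)
P + x = 6084 - 16434 = -10350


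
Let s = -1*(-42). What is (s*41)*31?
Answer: 53382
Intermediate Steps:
s = 42
(s*41)*31 = (42*41)*31 = 1722*31 = 53382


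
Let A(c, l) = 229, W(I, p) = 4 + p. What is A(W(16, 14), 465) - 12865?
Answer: -12636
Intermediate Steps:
A(W(16, 14), 465) - 12865 = 229 - 12865 = -12636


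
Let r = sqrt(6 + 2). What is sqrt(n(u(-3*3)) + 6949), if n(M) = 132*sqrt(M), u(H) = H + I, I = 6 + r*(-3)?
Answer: sqrt(6949 + 132*I*sqrt(3)*sqrt(1 + 2*sqrt(2))) ≈ 83.404 + 2.6818*I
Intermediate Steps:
r = 2*sqrt(2) (r = sqrt(8) = 2*sqrt(2) ≈ 2.8284)
I = 6 - 6*sqrt(2) (I = 6 + (2*sqrt(2))*(-3) = 6 - 6*sqrt(2) ≈ -2.4853)
u(H) = 6 + H - 6*sqrt(2) (u(H) = H + (6 - 6*sqrt(2)) = 6 + H - 6*sqrt(2))
sqrt(n(u(-3*3)) + 6949) = sqrt(132*sqrt(6 - 3*3 - 6*sqrt(2)) + 6949) = sqrt(132*sqrt(6 - 9 - 6*sqrt(2)) + 6949) = sqrt(132*sqrt(-3 - 6*sqrt(2)) + 6949) = sqrt(6949 + 132*sqrt(-3 - 6*sqrt(2)))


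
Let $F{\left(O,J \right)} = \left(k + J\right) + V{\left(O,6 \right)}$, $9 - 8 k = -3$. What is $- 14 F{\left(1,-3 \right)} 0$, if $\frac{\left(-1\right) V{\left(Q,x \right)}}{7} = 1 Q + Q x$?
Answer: $0$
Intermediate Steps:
$V{\left(Q,x \right)} = - 7 Q - 7 Q x$ ($V{\left(Q,x \right)} = - 7 \left(1 Q + Q x\right) = - 7 \left(Q + Q x\right) = - 7 Q - 7 Q x$)
$k = \frac{3}{2}$ ($k = \frac{9}{8} - - \frac{3}{8} = \frac{9}{8} + \frac{3}{8} = \frac{3}{2} \approx 1.5$)
$F{\left(O,J \right)} = \frac{3}{2} + J - 49 O$ ($F{\left(O,J \right)} = \left(\frac{3}{2} + J\right) - 7 O \left(1 + 6\right) = \left(\frac{3}{2} + J\right) - 7 O 7 = \left(\frac{3}{2} + J\right) - 49 O = \frac{3}{2} + J - 49 O$)
$- 14 F{\left(1,-3 \right)} 0 = - 14 \left(\frac{3}{2} - 3 - 49\right) 0 = \left(-14\right) \left(- \frac{101}{2}\right) 0 = 707 \cdot 0 = 0$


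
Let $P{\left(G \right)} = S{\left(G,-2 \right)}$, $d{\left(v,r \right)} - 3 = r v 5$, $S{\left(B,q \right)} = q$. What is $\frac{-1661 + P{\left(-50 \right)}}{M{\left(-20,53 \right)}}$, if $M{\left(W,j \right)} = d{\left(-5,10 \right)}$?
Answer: $\frac{1663}{247} \approx 6.7328$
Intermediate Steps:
$d{\left(v,r \right)} = 3 + 5 r v$ ($d{\left(v,r \right)} = 3 + r v 5 = 3 + 5 r v$)
$P{\left(G \right)} = -2$
$M{\left(W,j \right)} = -247$ ($M{\left(W,j \right)} = 3 + 5 \cdot 10 \left(-5\right) = 3 - 250 = -247$)
$\frac{-1661 + P{\left(-50 \right)}}{M{\left(-20,53 \right)}} = \frac{-1661 - 2}{-247} = \left(-1663\right) \left(- \frac{1}{247}\right) = \frac{1663}{247}$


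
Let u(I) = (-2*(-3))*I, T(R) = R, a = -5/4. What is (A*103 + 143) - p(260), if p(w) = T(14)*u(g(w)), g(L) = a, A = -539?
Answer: -55269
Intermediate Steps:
a = -5/4 (a = -5*1/4 = -5/4 ≈ -1.2500)
g(L) = -5/4
u(I) = 6*I
p(w) = -105 (p(w) = 14*(6*(-5/4)) = 14*(-15/2) = -105)
(A*103 + 143) - p(260) = (-539*103 + 143) - 1*(-105) = (-55517 + 143) + 105 = -55374 + 105 = -55269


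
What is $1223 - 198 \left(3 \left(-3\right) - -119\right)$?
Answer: $-20557$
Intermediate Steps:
$1223 - 198 \left(3 \left(-3\right) - -119\right) = 1223 - 198 \left(-9 + 119\right) = 1223 - 21780 = -20557$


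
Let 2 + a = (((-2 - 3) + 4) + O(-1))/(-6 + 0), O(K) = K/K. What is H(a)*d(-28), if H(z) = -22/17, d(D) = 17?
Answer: -22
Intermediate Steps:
O(K) = 1
a = -2 (a = -2 + (((-2 - 3) + 4) + 1)/(-6 + 0) = -2 + ((-5 + 4) + 1)/(-6) = -2 + (-1 + 1)*(-1/6) = -2 + 0*(-1/6) = -2 + 0 = -2)
H(z) = -22/17 (H(z) = -22*1/17 = -22/17)
H(a)*d(-28) = -22/17*17 = -22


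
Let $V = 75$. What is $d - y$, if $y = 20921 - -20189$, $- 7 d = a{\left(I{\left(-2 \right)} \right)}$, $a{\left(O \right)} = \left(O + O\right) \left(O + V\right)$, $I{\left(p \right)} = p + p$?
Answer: $- \frac{287202}{7} \approx -41029.0$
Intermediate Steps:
$I{\left(p \right)} = 2 p$
$a{\left(O \right)} = 2 O \left(75 + O\right)$ ($a{\left(O \right)} = \left(O + O\right) \left(O + 75\right) = 2 O \left(75 + O\right)$)
$d = \frac{568}{7}$ ($d = - \frac{2 \cdot 2 \left(-2\right) \left(75 + 2 \left(-2\right)\right)}{7} = - \frac{2 \left(-4\right) \left(75 - 4\right)}{7} = - \frac{2 \left(-4\right) 71}{7} = \left(- \frac{1}{7}\right) \left(-568\right) = \frac{568}{7} \approx 81.143$)
$y = 41110$ ($y = 20921 + 20189 = 41110$)
$d - y = \frac{568}{7} - 41110 = - \frac{287202}{7}$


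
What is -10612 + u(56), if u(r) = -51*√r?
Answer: -10612 - 102*√14 ≈ -10994.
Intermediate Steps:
-10612 + u(56) = -10612 - 102*√14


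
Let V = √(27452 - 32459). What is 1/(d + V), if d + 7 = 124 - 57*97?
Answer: -1804/9764917 - I*√5007/29294751 ≈ -0.00018474 - 2.4155e-6*I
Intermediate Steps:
V = I*√5007 (V = √(-5007) = I*√5007 ≈ 70.76*I)
d = -5412 (d = -7 + (124 - 57*97) = -7 + (124 - 5529) = -7 - 5405 = -5412)
1/(d + V) = 1/(-5412 + I*√5007)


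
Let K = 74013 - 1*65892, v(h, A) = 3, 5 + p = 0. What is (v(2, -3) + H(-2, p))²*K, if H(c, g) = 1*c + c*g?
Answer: 982641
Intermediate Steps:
p = -5 (p = -5 + 0 = -5)
K = 8121 (K = 74013 - 65892 = 8121)
H(c, g) = c + c*g
(v(2, -3) + H(-2, p))²*K = (3 - 2*(1 - 5))²*8121 = (3 - 2*(-4))²*8121 = (3 + 8)²*8121 = 11²*8121 = 121*8121 = 982641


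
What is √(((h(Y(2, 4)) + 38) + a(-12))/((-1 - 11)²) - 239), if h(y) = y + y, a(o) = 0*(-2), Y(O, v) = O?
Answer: I*√34374/12 ≈ 15.45*I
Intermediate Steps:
a(o) = 0
h(y) = 2*y
√(((h(Y(2, 4)) + 38) + a(-12))/((-1 - 11)²) - 239) = √(((2*2 + 38) + 0)/((-1 - 11)²) - 239) = √(((4 + 38) + 0)/((-12)²) - 239) = √((42 + 0)/144 - 239) = √(42*(1/144) - 239) = √(7/24 - 239) = √(-5729/24) = I*√34374/12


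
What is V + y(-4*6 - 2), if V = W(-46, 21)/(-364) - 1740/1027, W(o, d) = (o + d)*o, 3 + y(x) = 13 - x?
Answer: 447823/14378 ≈ 31.146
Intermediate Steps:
y(x) = 10 - x (y(x) = -3 + (13 - x) = 10 - x)
W(o, d) = o*(d + o) (W(o, d) = (d + o)*o = o*(d + o))
V = -69785/14378 (V = -46*(21 - 46)/(-364) - 1740/1027 = -46*(-25)*(-1/364) - 1740*1/1027 = 1150*(-1/364) - 1740/1027 = -575/182 - 1740/1027 = -69785/14378 ≈ -4.8536)
V + y(-4*6 - 2) = -69785/14378 + (10 - (-4*6 - 2)) = -69785/14378 + (10 - (-24 - 2)) = -69785/14378 + (10 - 1*(-26)) = -69785/14378 + (10 + 26) = -69785/14378 + 36 = 447823/14378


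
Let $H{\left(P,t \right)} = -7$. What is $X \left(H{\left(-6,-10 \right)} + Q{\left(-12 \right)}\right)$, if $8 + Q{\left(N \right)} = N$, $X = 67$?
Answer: $-1809$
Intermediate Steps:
$Q{\left(N \right)} = -8 + N$
$X \left(H{\left(-6,-10 \right)} + Q{\left(-12 \right)}\right) = 67 \left(-7 - 20\right) = 67 \left(-27\right) = -1809$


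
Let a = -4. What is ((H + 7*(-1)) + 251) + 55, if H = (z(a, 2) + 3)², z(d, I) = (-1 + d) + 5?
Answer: 308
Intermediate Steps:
z(d, I) = 4 + d
H = 9 (H = ((4 - 4) + 3)² = (0 + 3)² = 3² = 9)
((H + 7*(-1)) + 251) + 55 = ((9 + 7*(-1)) + 251) + 55 = ((9 - 7) + 251) + 55 = (2 + 251) + 55 = 253 + 55 = 308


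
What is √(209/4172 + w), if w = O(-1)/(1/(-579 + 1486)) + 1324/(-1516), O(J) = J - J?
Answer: I*√514566406137/790594 ≈ 0.90733*I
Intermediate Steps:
O(J) = 0
w = -331/379 (w = 0/(1/(-579 + 1486)) + 1324/(-1516) = 0/(1/907) + 1324*(-1/1516) = 0/(1/907) - 331/379 = 0*907 - 331/379 = 0 - 331/379 = -331/379 ≈ -0.87335)
√(209/4172 + w) = √(209/4172 - 331/379) = √(-1301721/1581188) = I*√514566406137/790594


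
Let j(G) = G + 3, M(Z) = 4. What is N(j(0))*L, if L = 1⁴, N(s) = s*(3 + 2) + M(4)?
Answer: 19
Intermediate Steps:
j(G) = 3 + G
N(s) = 4 + 5*s (N(s) = s*(3 + 2) + 4 = s*5 + 4 = 5*s + 4 = 4 + 5*s)
L = 1
N(j(0))*L = (4 + 5*(3 + 0))*1 = (4 + 5*3)*1 = (4 + 15)*1 = 19*1 = 19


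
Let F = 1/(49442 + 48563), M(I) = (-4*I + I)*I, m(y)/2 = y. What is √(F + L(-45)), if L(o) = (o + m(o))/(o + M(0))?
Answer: 8*√450234970/98005 ≈ 1.7321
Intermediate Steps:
m(y) = 2*y
M(I) = -3*I² (M(I) = (-3*I)*I = -3*I²)
F = 1/98005 ≈ 1.0204e-5
L(o) = 3 (L(o) = (o + 2*o)/(o - 3*0²) = (3*o)/(o - 3*0) = (3*o)/(o + 0) = (3*o)/o = 3)
√(F + L(-45)) = √(1/98005 + 3) = √(294016/98005) = 8*√450234970/98005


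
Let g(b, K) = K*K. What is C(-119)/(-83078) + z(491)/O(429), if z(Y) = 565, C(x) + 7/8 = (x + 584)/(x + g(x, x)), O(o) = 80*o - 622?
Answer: 188433368649/11231844525328 ≈ 0.016777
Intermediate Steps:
g(b, K) = K²
O(o) = -622 + 80*o
C(x) = -7/8 + (584 + x)/(x + x²) (C(x) = -7/8 + (x + 584)/(x + x²) = -7/8 + (584 + x)/(x + x²))
C(-119)/(-83078) + z(491)/O(429) = ((⅛)*(4672 - 119 - 7*(-119)²)/(-119*(1 - 119)))/(-83078) + 565/(-622 + 80*429) = ((⅛)*(-1/119)*(4672 - 119 - 7*14161)/(-118))*(-1/83078) + 565/(-622 + 34320) = ((⅛)*(-1/119)*(-1/118)*(4672 - 119 - 99127))*(-1/83078) + 565/33698 = ((⅛)*(-1/119)*(-1/118)*(-94574))*(-1/83078) + 565*(1/33698) = -47287/56168*(-1/83078) + 565/33698 = 47287/4666325104 + 565/33698 = 188433368649/11231844525328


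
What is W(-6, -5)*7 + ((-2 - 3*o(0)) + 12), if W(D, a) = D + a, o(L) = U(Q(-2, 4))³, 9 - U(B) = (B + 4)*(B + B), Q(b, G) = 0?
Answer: -2254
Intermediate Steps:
U(B) = 9 - 2*B*(4 + B) (U(B) = 9 - (B + 4)*(B + B) = 9 - (4 + B)*2*B = 9 - 2*B*(4 + B))
o(L) = 729 (o(L) = (9 - 8*0 - 2*0²)³ = (9 + 0 - 2*0)³ = (9 + 0 + 0)³ = 9³ = 729)
W(-6, -5)*7 + ((-2 - 3*o(0)) + 12) = (-6 - 5)*7 + ((-2 - 3*729) + 12) = -11*7 + ((-2 - 2187) + 12) = -77 + (-2189 + 12) = -77 - 2177 = -2254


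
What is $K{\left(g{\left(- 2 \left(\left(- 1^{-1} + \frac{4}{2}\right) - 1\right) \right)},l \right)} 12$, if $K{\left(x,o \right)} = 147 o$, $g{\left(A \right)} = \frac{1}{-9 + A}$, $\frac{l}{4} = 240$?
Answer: $1693440$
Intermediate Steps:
$l = 960$ ($l = 4 \cdot 240 = 960$)
$K{\left(g{\left(- 2 \left(\left(- 1^{-1} + \frac{4}{2}\right) - 1\right) \right)},l \right)} 12 = 147 \cdot 960 \cdot 12 = 141120 \cdot 12 = 1693440$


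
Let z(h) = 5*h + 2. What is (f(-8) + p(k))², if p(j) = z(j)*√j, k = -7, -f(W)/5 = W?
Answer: (40 - 33*I*√7)² ≈ -6023.0 - 6984.8*I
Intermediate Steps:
f(W) = -5*W
z(h) = 2 + 5*h
p(j) = √j*(2 + 5*j) (p(j) = (2 + 5*j)*√j = √j*(2 + 5*j))
(f(-8) + p(k))² = (-5*(-8) + √(-7)*(2 + 5*(-7)))² = (40 + (I*√7)*(2 - 35))² = (40 + (I*√7)*(-33))² = (40 - 33*I*√7)²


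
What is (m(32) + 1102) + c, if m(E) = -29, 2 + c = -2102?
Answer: -1031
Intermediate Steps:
c = -2104 (c = -2 - 2102 = -2104)
(m(32) + 1102) + c = (-29 + 1102) - 2104 = 1073 - 2104 = -1031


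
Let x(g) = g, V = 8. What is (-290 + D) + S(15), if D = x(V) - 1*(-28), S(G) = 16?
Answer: -238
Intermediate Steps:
D = 36 (D = 8 - 1*(-28) = 8 + 28 = 36)
(-290 + D) + S(15) = (-290 + 36) + 16 = -254 + 16 = -238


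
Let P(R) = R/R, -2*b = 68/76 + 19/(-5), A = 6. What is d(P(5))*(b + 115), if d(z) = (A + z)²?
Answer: 542087/95 ≈ 5706.2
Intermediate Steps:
b = 138/95 (b = -(68/76 + 19/(-5))/2 = -(68*(1/76) + 19*(-⅕))/2 = -(17/19 - 19/5)/2 = -½*(-276/95) = 138/95 ≈ 1.4526)
P(R) = 1
d(z) = (6 + z)²
d(P(5))*(b + 115) = (6 + 1)²*(138/95 + 115) = 7²*(11063/95) = 49*(11063/95) = 542087/95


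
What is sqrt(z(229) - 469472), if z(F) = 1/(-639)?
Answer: I*sqrt(21299475239)/213 ≈ 685.18*I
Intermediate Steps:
z(F) = -1/639
sqrt(z(229) - 469472) = sqrt(-1/639 - 469472) = sqrt(-299992609/639) = I*sqrt(21299475239)/213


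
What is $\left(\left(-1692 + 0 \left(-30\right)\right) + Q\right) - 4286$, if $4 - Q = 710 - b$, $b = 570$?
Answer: $-6114$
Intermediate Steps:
$Q = -136$ ($Q = 4 - \left(710 - 570\right) = 4 - 140 = -136$)
$\left(\left(-1692 + 0 \left(-30\right)\right) + Q\right) - 4286 = \left(\left(-1692 + 0 \left(-30\right)\right) - 136\right) - 4286 = \left(\left(-1692 + 0\right) - 136\right) - 4286 = \left(-1692 - 136\right) - 4286 = -1828 - 4286 = -6114$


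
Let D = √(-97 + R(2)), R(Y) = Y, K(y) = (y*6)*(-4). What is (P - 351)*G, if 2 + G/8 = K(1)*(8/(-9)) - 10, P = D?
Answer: -26208 + 224*I*√95/3 ≈ -26208.0 + 727.76*I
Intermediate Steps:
K(y) = -24*y (K(y) = (6*y)*(-4) = -24*y)
D = I*√95 (D = √(-97 + 2) = √(-95) = I*√95 ≈ 9.7468*I)
P = I*√95 ≈ 9.7468*I
G = 224/3 (G = -16 + 8*((-24*1)*(8/(-9)) - 10) = -16 + 8*(-192*(-1)/9 - 10) = -16 + 8*(-24*(-8/9) - 10) = -16 + 8*(64/3 - 10) = -16 + 8*(34/3) = -16 + 272/3 = 224/3 ≈ 74.667)
(P - 351)*G = (I*√95 - 351)*(224/3) = (-351 + I*√95)*(224/3) = -26208 + 224*I*√95/3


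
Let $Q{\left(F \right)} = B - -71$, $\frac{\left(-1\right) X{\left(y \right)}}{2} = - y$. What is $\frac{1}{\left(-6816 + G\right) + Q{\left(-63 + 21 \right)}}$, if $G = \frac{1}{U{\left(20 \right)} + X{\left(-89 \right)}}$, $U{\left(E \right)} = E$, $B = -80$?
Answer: $- \frac{158}{1078351} \approx -0.00014652$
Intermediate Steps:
$X{\left(y \right)} = 2 y$ ($X{\left(y \right)} = - 2 \left(- y\right) = 2 y$)
$G = - \frac{1}{158}$ ($G = \frac{1}{20 + 2 \left(-89\right)} = \frac{1}{20 - 178} = \frac{1}{-158} = - \frac{1}{158} \approx -0.0063291$)
$Q{\left(F \right)} = -9$ ($Q{\left(F \right)} = -80 - -71 = -80 + 71 = -9$)
$\frac{1}{\left(-6816 + G\right) + Q{\left(-63 + 21 \right)}} = \frac{1}{\left(-6816 - \frac{1}{158}\right) - 9} = \frac{1}{- \frac{1076929}{158} - 9} = \frac{1}{- \frac{1078351}{158}} = - \frac{158}{1078351}$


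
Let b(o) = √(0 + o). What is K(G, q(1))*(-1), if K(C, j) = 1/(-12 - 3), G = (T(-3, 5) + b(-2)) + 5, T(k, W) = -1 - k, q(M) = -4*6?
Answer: 1/15 ≈ 0.066667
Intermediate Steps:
q(M) = -24
b(o) = √o
G = 7 + I*√2 (G = ((-1 - 1*(-3)) + √(-2)) + 5 = ((-1 + 3) + I*√2) + 5 = (2 + I*√2) + 5 = 7 + I*√2 ≈ 7.0 + 1.4142*I)
K(C, j) = -1/15 (K(C, j) = 1/(-15) = -1/15)
K(G, q(1))*(-1) = -1/15*(-1) = 1/15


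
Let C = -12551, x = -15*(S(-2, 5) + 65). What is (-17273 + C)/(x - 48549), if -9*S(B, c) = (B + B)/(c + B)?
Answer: 33552/55717 ≈ 0.60219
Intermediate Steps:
S(B, c) = -2*B/(9*(B + c)) (S(B, c) = -(B + B)/(9*(c + B)) = -2*B/(9*(B + c)))
x = -8795/9 (x = -15*(-2*(-2)/(9*(-2) + 9*5) + 65) = -15*(-2*(-2)/(-18 + 45) + 65) = -15*(-2*(-2)/27 + 65) = -15*(-2*(-2)*1/27 + 65) = -15*(4/27 + 65) = -15*1759/27 = -8795/9 ≈ -977.22)
(-17273 + C)/(x - 48549) = (-17273 - 12551)/(-8795/9 - 48549) = -29824/(-445736/9) = -29824*(-9/445736) = 33552/55717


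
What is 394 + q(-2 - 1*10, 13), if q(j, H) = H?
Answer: 407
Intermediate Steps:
394 + q(-2 - 1*10, 13) = 394 + 13 = 407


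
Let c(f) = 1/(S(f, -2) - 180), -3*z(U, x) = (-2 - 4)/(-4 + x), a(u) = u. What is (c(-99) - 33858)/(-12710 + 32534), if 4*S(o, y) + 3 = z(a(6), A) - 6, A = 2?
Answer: -3089543/1808940 ≈ -1.7079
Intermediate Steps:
z(U, x) = 2/(-4 + x) (z(U, x) = -(-2 - 4)/(3*(-4 + x)) = -(-2)/(-4 + x) = 2/(-4 + x))
S(o, y) = -5/2 (S(o, y) = -¾ + (2/(-4 + 2) - 6)/4 = -¾ + (2/(-2) - 6)/4 = -¾ + (2*(-½) - 6)/4 = -¾ + (-1 - 6)/4 = -¾ + (¼)*(-7) = -¾ - 7/4 = -5/2)
c(f) = -2/365 (c(f) = 1/(-5/2 - 180) = 1/(-365/2) = -2/365)
(c(-99) - 33858)/(-12710 + 32534) = (-2/365 - 33858)/(-12710 + 32534) = -12358172/365/19824 = -12358172/365*1/19824 = -3089543/1808940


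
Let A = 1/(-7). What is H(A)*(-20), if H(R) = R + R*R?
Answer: 120/49 ≈ 2.4490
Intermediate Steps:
A = -1/7 (A = 1*(-1/7) = -1/7 ≈ -0.14286)
H(R) = R + R**2
H(A)*(-20) = -(1 - 1/7)/7*(-20) = -1/7*6/7*(-20) = -6/49*(-20) = 120/49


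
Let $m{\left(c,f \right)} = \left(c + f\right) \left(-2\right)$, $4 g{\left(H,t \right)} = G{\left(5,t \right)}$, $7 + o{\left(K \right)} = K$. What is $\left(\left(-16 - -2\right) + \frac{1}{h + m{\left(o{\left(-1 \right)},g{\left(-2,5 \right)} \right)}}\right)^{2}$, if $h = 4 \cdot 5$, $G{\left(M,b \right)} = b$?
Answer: $\frac{876096}{4489} \approx 195.17$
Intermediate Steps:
$o{\left(K \right)} = -7 + K$
$g{\left(H,t \right)} = \frac{t}{4}$
$h = 20$
$m{\left(c,f \right)} = - 2 c - 2 f$
$\left(\left(-16 - -2\right) + \frac{1}{h + m{\left(o{\left(-1 \right)},g{\left(-2,5 \right)} \right)}}\right)^{2} = \left(\left(-16 - -2\right) + \frac{1}{20 - \left(2 \left(-7 - 1\right) + 2 \cdot \frac{1}{4} \cdot 5\right)}\right)^{2} = \left(\left(-16 + 2\right) + \frac{1}{20 - - \frac{27}{2}}\right)^{2} = \left(-14 + \frac{1}{20 + \left(16 - \frac{5}{2}\right)}\right)^{2} = \left(-14 + \frac{1}{20 + \frac{27}{2}}\right)^{2} = \left(-14 + \frac{1}{\frac{67}{2}}\right)^{2} = \left(-14 + \frac{2}{67}\right)^{2} = \left(- \frac{936}{67}\right)^{2} = \frac{876096}{4489}$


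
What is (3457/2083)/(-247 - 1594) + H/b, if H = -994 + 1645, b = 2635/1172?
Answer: 94381877591/325958255 ≈ 289.55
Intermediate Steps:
b = 2635/1172 (b = 2635*(1/1172) = 2635/1172 ≈ 2.2483)
H = 651
(3457/2083)/(-247 - 1594) + H/b = (3457/2083)/(-247 - 1594) + 651/(2635/1172) = (3457*(1/2083))/(-1841) + 651*(1172/2635) = (3457/2083)*(-1/1841) + 24612/85 = -3457/3834803 + 24612/85 = 94381877591/325958255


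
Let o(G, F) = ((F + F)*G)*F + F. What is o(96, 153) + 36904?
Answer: 4531585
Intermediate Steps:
o(G, F) = F + 2*G*F² (o(G, F) = ((2*F)*G)*F + F = (2*F*G)*F + F = 2*G*F² + F = F + 2*G*F²)
o(96, 153) + 36904 = 153*(1 + 2*153*96) + 36904 = 153*(1 + 29376) + 36904 = 153*29377 + 36904 = 4494681 + 36904 = 4531585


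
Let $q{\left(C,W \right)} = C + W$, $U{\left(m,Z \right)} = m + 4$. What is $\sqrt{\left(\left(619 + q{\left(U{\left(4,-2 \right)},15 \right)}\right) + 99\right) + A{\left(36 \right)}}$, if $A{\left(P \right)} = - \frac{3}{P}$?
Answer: $\frac{\sqrt{26673}}{6} \approx 27.22$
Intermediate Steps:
$U{\left(m,Z \right)} = 4 + m$
$\sqrt{\left(\left(619 + q{\left(U{\left(4,-2 \right)},15 \right)}\right) + 99\right) + A{\left(36 \right)}} = \sqrt{\left(\left(619 + \left(\left(4 + 4\right) + 15\right)\right) + 99\right) - \frac{3}{36}} = \sqrt{\left(\left(619 + \left(8 + 15\right)\right) + 99\right) - \frac{1}{12}} = \sqrt{\left(\left(619 + 23\right) + 99\right) - \frac{1}{12}} = \sqrt{\left(642 + 99\right) - \frac{1}{12}} = \sqrt{741 - \frac{1}{12}} = \sqrt{\frac{8891}{12}} = \frac{\sqrt{26673}}{6}$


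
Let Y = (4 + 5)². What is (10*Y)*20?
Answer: 16200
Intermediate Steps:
Y = 81 (Y = 9² = 81)
(10*Y)*20 = (10*81)*20 = 810*20 = 16200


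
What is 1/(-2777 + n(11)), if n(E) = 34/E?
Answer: -11/30513 ≈ -0.00036050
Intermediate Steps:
1/(-2777 + n(11)) = 1/(-2777 + 34/11) = 1/(-30513/11) = -11/30513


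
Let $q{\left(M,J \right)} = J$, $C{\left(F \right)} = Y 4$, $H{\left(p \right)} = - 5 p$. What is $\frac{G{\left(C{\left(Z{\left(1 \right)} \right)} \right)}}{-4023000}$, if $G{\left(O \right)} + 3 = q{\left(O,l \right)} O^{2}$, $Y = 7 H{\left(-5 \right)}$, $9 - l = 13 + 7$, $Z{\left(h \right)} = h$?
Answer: $\frac{5390003}{4023000} \approx 1.3398$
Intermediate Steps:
$l = -11$ ($l = 9 - \left(13 + 7\right) = 9 - 20 = -11$)
$Y = 175$ ($Y = 7 \left(\left(-5\right) \left(-5\right)\right) = 7 \cdot 25 = 175$)
$C{\left(F \right)} = 700$ ($C{\left(F \right)} = 175 \cdot 4 = 700$)
$G{\left(O \right)} = -3 - 11 O^{2}$
$\frac{G{\left(C{\left(Z{\left(1 \right)} \right)} \right)}}{-4023000} = \frac{-3 - 11 \cdot 700^{2}}{-4023000} = \left(-3 - 5390000\right) \left(- \frac{1}{4023000}\right) = \left(-5390003\right) \left(- \frac{1}{4023000}\right) = \frac{5390003}{4023000}$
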